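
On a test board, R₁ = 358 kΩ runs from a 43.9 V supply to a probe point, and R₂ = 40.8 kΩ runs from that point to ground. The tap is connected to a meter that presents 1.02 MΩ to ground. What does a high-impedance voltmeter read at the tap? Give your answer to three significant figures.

V_out ≈ 4.34 V

The load sits in parallel with R₂: R₂‖R_L = (40.8 × 1020) / (40.8 + 1020) = 39.23 kΩ.
V_out = 43.9 × 39.23 / (358 + 39.23) = 43.9 × 39.23/397.2 = 4.34 V.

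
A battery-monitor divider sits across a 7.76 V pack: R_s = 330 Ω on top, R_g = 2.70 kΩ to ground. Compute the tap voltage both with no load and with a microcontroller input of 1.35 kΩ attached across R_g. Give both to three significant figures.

Unloaded: 6.91 V; loaded: 5.68 V

Open-circuit: V = 7.76 × 2700/(330 + 2700) = 6.91 V.
With the load, R_g becomes R_g‖R_L = 900.0 Ω, so V = 7.76 × 900.0/1230 = 5.68 V.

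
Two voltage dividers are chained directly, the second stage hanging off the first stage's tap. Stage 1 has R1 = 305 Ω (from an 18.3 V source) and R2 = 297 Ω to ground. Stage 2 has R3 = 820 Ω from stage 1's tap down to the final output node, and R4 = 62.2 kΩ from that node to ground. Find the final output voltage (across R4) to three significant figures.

V_out ≈ 8.89 V

Stage 2 presents R3+R4 = 63020 Ω as a load on stage 1's tap.
Stage 1's lower leg becomes R2‖(R3+R4) = 295.6 Ω, so V_mid = 18.3 × 295.6/600.6 = 9.007 V.
Stage 2 is itself unloaded: V_out = V_mid × R4/(R3+R4) = 9.007 × 62200/63020 = 8.89 V.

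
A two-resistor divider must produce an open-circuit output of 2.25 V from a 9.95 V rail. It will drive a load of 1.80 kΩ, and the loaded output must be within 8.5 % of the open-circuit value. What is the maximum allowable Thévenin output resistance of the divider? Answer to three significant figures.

R_th ≤ 167 Ω

Loading drop = R_th/(R_th + R_L) ≤ 0.0850, so R_th ≤ R_L · ε/(1−ε) = 1.80 kΩ × 0.0850/0.9150 = 167 Ω.
(Any R1, R2 with R2/(R1+R2) = 0.226 and R1‖R2 ≤ 167 Ω will meet the spec.)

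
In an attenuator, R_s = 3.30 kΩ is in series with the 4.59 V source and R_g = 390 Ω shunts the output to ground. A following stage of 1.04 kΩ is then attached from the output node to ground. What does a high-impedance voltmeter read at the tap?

V_out ≈ 0.363 V

The load sits in parallel with R_g: R_g‖R_L = (390 × 1040) / (390 + 1040) = 283.6 Ω.
V_out = 4.59 × 283.6 / (3300 + 283.6) = 4.59 × 283.6/3584 = 0.363 V.
(Unloaded it would have been 0.485 V.)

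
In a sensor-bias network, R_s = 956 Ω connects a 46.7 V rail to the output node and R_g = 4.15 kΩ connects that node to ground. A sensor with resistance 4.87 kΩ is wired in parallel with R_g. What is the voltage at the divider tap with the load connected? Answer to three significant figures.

V_out ≈ 32.7 V

The load sits in parallel with R_g: R_g‖R_L = (4150 × 4870) / (4150 + 4870) = 2241 Ω.
V_out = 46.7 × 2241 / (956 + 2241) = 46.7 × 2241/3197 = 32.7 V.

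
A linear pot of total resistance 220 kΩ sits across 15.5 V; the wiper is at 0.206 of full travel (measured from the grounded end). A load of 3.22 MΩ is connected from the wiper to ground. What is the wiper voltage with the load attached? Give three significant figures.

V ≈ 3.16 V

The wiper splits the pot into (1−α)R = 174.7 kΩ above and αR = 45.32 kΩ below.
Lower section ‖ load = 44.69 kΩ.
V_wiper = 15.5 × 44.69/(174.7 + 44.69) = 3.16 V.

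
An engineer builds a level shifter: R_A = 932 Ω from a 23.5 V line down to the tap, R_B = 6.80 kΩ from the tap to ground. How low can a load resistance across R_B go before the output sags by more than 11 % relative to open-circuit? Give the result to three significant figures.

R_L(min) ≈ 6.63 kΩ

Output resistance R_th = R_A‖R_B = (932 × 6800)/7732 = 819.7 Ω.
The fractional drop is R_th/(R_th + R_L); requiring this ≤ 0.110 gives R_L ≥ R_th(1/0.110 − 1) = 819.7 × 8.091 = 6.63 kΩ.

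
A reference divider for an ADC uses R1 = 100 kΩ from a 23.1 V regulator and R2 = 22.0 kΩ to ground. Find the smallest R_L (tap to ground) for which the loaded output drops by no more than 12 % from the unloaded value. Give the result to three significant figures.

Output resistance R_th = R1‖R2 = (100 × 22.0)/122.0 = 18.03 kΩ.
The fractional drop is R_th/(R_th + R_L); requiring this ≤ 0.120 gives R_L ≥ R_th(1/0.120 − 1) = 18.03 × 7.333 = 132 kΩ.

R_L(min) ≈ 132 kΩ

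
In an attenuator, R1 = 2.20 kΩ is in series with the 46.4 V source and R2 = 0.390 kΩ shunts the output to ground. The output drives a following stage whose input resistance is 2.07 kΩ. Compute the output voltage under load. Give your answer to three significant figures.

The load sits in parallel with R2: R2‖R_L = (390 × 2070) / (390 + 2070) = 328.2 Ω.
V_out = 46.4 × 328.2 / (2200 + 328.2) = 46.4 × 328.2/2528 = 6.02 V.

V_out ≈ 6.02 V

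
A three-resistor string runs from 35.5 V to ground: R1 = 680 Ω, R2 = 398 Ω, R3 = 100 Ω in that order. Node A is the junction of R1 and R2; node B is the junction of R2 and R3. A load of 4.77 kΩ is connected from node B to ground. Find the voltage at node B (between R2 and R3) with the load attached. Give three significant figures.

V ≈ 2.96 V

At node B, R3 is in parallel with the load: R3‖R_L = 97.95 Ω.
Below node A the resistance is R2 + (R3‖R_L) = 495.9 Ω, so V_A = 35.5 × 495.9/1176 = 14.97 V.
Then V_B = V_A × (R3‖R_L)/(R2 + R3‖R_L) = 14.97 × 97.95/495.9 = 2.96 V.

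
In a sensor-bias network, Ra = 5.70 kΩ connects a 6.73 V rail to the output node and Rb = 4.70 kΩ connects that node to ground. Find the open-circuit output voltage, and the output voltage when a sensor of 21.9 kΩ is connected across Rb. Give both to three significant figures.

Open-circuit: V = 6.73 × 4.70/(5.70 + 4.70) = 3.04 V.
With the load, Rb becomes Rb‖R_L = 3.870 kΩ, so V = 6.73 × 3.870/9.570 = 2.72 V.

Unloaded: 3.04 V; loaded: 2.72 V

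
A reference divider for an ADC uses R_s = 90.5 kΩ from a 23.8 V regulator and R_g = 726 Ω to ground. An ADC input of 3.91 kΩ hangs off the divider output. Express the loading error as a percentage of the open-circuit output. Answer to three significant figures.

The divider's output (Thévenin) resistance is R_s‖R_g = 720.2 Ω.
Fractional drop under load = R_th/(R_th + R_L) = 720.2 / (720.2 + 3910) = 0.1555.
So the output falls by 15.6 %.

15.6 %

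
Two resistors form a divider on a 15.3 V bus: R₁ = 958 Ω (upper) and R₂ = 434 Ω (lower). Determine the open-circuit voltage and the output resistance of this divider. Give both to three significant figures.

V_th is the open-circuit tap voltage: 15.3 × 434/(958 + 434) = 4.77 V.
With the supply zeroed, R₁ and R₂ appear in parallel from the tap: R_th = R₁‖R₂ = (958 × 434)/1392 = 299 Ω.

V_th = 4.77 V, R_th = 299 Ω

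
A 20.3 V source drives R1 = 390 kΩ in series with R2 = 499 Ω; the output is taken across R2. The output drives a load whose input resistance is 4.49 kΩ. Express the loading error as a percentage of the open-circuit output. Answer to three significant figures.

Unloaded V = 20.3 × 499/390500 = 0.025940 V.
Loaded: R2‖R_L = 449.1 Ω, giving V = 20.3 × 449.1/390400 = 0.023349 V.
Drop = (0.025940 − 0.023349) / 0.025940 = 9.99 %.

9.99 %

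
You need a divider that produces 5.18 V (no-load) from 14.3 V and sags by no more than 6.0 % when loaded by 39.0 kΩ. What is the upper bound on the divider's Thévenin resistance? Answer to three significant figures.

R_th ≤ 2.49 kΩ

Loading drop = R_th/(R_th + R_L) ≤ 0.0600, so R_th ≤ R_L · ε/(1−ε) = 39.0 kΩ × 0.0600/0.9400 = 2.49 kΩ.
(Any R1, R2 with R2/(R1+R2) = 0.362 and R1‖R2 ≤ 2.49 kΩ will meet the spec.)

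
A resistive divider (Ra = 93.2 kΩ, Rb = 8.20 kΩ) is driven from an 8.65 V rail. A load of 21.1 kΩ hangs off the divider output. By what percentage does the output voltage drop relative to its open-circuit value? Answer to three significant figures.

Unloaded V = 8.65 × 8.20/101.4 = 0.6995 V.
Loaded: Rb‖R_L = 5.905 kΩ, giving V = 8.65 × 5.905/99.11 = 0.5154 V.
Drop = (0.6995 − 0.5154) / 0.6995 = 26.3 %.

26.3 %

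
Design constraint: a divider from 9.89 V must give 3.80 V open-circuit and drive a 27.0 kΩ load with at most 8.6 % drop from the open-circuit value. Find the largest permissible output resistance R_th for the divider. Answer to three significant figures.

R_th ≤ 2.54 kΩ

Loading drop = R_th/(R_th + R_L) ≤ 0.0860, so R_th ≤ R_L · ε/(1−ε) = 27.0 kΩ × 0.0860/0.9140 = 2.54 kΩ.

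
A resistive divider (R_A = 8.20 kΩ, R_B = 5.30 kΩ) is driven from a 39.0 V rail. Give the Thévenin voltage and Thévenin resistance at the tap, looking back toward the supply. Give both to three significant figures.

V_th is the open-circuit tap voltage: 39.0 × 5.30/(8.20 + 5.30) = 15.3 V.
With the supply zeroed, R_A and R_B appear in parallel from the tap: R_th = R_A‖R_B = (8.20 × 5.30)/13.50 = 3.22 kΩ.

V_th = 15.3 V, R_th = 3.22 kΩ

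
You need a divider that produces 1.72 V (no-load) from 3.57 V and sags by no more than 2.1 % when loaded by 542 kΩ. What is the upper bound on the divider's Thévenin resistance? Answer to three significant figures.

R_th ≤ 11.6 kΩ

Loading drop = R_th/(R_th + R_L) ≤ 0.0210, so R_th ≤ R_L · ε/(1−ε) = 542 kΩ × 0.0210/0.9790 = 11.6 kΩ.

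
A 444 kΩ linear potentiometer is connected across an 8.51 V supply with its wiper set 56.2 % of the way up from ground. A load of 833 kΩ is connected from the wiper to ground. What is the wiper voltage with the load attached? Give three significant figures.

V ≈ 4.23 V

The wiper splits the pot into (1−α)R = 194.5 kΩ above and αR = 249.5 kΩ below.
Lower section ‖ load = 192.0 kΩ.
V_wiper = 8.51 × 192.0/(194.5 + 192.0) = 4.23 V.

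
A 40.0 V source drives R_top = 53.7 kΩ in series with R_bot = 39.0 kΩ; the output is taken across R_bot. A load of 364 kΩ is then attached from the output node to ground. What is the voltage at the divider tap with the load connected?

The load sits in parallel with R_bot: R_bot‖R_L = (39.0 × 364) / (39.0 + 364) = 35.23 kΩ.
V_out = 40.0 × 35.23 / (53.7 + 35.23) = 40.0 × 35.23/88.93 = 15.8 V.
(Unloaded it would have been 16.8 V.)

V_out ≈ 15.8 V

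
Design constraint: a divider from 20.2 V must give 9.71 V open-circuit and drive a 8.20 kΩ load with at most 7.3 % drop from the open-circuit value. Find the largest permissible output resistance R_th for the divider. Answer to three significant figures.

R_th ≤ 646 Ω

Loading drop = R_th/(R_th + R_L) ≤ 0.0730, so R_th ≤ R_L · ε/(1−ε) = 8.20 kΩ × 0.0730/0.9270 = 646 Ω.
(Any R1, R2 with R2/(R1+R2) = 0.481 and R1‖R2 ≤ 646 Ω will meet the spec.)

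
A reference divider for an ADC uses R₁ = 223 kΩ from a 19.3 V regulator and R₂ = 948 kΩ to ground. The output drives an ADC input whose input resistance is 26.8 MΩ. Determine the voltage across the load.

The load sits in parallel with R₂: R₂‖R_L = (948 × 26800) / (948 + 26800) = 915.6 kΩ.
V_out = 19.3 × 915.6 / (223 + 915.6) = 19.3 × 915.6/1139 = 15.5 V.

V_out ≈ 15.5 V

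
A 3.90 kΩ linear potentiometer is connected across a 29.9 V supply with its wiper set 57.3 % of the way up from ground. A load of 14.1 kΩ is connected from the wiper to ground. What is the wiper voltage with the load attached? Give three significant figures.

The wiper splits the pot into (1−α)R = 1.665 kΩ above and αR = 2.235 kΩ below.
Lower section ‖ load = 1.929 kΩ.
V_wiper = 29.9 × 1.929/(1.665 + 1.929) = 16.0 V.

V ≈ 16.0 V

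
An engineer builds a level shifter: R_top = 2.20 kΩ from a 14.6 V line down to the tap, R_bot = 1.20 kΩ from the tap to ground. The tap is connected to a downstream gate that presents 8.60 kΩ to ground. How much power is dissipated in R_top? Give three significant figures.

Total resistance from the source is R_top + (R_bot‖R_L) = 3.253 kΩ, so I = 14.6/3.253 kΩ = 4.488 mA.
P = I²·R_top = (4.488 mA)² × 2.20 kΩ = 44.3 mW.

P ≈ 44.3 mW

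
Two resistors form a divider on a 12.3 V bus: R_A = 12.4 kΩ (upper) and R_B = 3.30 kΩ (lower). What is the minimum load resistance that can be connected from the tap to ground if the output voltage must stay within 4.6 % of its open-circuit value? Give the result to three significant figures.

R_L(min) ≈ 54.1 kΩ

Output resistance R_th = R_A‖R_B = (12.4 × 3.30)/15.70 = 2.606 kΩ.
The fractional drop is R_th/(R_th + R_L); requiring this ≤ 0.0460 gives R_L ≥ R_th(1/0.0460 − 1) = 2.606 × 20.74 = 54.1 kΩ.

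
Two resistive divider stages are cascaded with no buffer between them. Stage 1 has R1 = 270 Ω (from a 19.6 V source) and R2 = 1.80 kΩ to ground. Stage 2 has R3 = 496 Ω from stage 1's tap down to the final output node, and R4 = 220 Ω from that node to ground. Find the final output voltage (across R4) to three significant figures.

V_out ≈ 3.94 V

Stage 2 presents R3+R4 = 716.0 Ω as a load on stage 1's tap.
Stage 1's lower leg becomes R2‖(R3+R4) = 512.2 Ω, so V_mid = 19.6 × 512.2/782.2 = 12.83 V.
Stage 2 is itself unloaded: V_out = V_mid × R4/(R3+R4) = 12.83 × 220/716.0 = 3.94 V.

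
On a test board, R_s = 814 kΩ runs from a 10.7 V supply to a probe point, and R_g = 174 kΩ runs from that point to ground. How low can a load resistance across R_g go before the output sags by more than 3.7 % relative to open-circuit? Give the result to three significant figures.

R_L(min) ≈ 3.73 MΩ

Output resistance R_th = R_s‖R_g = (814 × 174)/988.0 = 143.4 kΩ.
The fractional drop is R_th/(R_th + R_L); requiring this ≤ 0.0370 gives R_L ≥ R_th(1/0.0370 − 1) = 143.4 × 26.03 = 3.73 MΩ.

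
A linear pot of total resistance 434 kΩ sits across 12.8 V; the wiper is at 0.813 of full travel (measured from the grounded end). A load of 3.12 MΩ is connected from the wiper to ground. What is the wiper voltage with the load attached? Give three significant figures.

The wiper splits the pot into (1−α)R = 81.16 kΩ above and αR = 352.8 kΩ below.
Lower section ‖ load = 317.0 kΩ.
V_wiper = 12.8 × 317.0/(81.16 + 317.0) = 10.2 V.

V ≈ 10.2 V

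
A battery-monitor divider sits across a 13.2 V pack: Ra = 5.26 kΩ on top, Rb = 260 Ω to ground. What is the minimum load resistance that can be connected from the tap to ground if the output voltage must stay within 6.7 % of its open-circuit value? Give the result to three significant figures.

R_L(min) ≈ 3.45 kΩ

Output resistance R_th = Ra‖Rb = (5260 × 260)/5520 = 247.8 Ω.
The fractional drop is R_th/(R_th + R_L); requiring this ≤ 0.0670 gives R_L ≥ R_th(1/0.0670 − 1) = 247.8 × 13.93 = 3.45 kΩ.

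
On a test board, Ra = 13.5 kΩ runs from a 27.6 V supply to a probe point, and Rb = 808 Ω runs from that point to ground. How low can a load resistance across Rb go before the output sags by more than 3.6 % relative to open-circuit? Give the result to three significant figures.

R_L(min) ≈ 20.4 kΩ

Output resistance R_th = Ra‖Rb = (13500 × 808)/14310 = 762.4 Ω.
The fractional drop is R_th/(R_th + R_L); requiring this ≤ 0.0360 gives R_L ≥ R_th(1/0.0360 − 1) = 762.4 × 26.78 = 20.4 kΩ.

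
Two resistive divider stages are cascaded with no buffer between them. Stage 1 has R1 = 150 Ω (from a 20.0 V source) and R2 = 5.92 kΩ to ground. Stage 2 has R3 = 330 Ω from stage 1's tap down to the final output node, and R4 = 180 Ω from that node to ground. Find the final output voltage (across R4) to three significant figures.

Stage 2 presents R3+R4 = 510.0 Ω as a load on stage 1's tap.
Stage 1's lower leg becomes R2‖(R3+R4) = 469.5 Ω, so V_mid = 20.0 × 469.5/619.5 = 15.16 V.
Stage 2 is itself unloaded: V_out = V_mid × R4/(R3+R4) = 15.16 × 180/510.0 = 5.35 V.

V_out ≈ 5.35 V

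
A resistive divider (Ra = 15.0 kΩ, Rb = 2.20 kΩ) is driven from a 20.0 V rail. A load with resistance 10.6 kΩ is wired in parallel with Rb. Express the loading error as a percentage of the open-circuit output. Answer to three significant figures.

The divider's output (Thévenin) resistance is Ra‖Rb = 1.919 kΩ.
Fractional drop under load = R_th/(R_th + R_L) = 1.919 / (1.919 + 10.6) = 0.1533.
So the output falls by 15.3 %.

15.3 %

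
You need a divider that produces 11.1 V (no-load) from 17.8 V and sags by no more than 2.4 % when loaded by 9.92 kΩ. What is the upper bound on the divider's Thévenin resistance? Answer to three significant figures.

Loading drop = R_th/(R_th + R_L) ≤ 0.0240, so R_th ≤ R_L · ε/(1−ε) = 9.92 kΩ × 0.0240/0.9760 = 244 Ω.

R_th ≤ 244 Ω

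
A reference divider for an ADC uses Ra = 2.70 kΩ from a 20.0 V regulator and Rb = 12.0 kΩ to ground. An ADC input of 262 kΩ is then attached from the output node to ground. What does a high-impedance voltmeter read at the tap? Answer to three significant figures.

The load sits in parallel with Rb: Rb‖R_L = (12.0 × 262) / (12.0 + 262) = 11.47 kΩ.
V_out = 20.0 × 11.47 / (2.70 + 11.47) = 20.0 × 11.47/14.17 = 16.2 V.

V_out ≈ 16.2 V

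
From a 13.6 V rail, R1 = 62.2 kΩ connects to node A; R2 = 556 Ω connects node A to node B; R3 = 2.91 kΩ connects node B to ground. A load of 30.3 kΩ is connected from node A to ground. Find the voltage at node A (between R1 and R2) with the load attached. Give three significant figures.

V ≈ 0.648 V

Below node A the series string R2+R3 = 3466 Ω sits in parallel with the 30300 Ω load: 3110 Ω.
V_A = 13.6 × 3110/(62200 + 3110) = 0.648 V.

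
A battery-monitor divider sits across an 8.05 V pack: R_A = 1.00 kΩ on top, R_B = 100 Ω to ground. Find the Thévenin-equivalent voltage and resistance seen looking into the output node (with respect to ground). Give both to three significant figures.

V_th = 0.732 V, R_th = 90.9 Ω

V_th is the open-circuit tap voltage: 8.05 × 100/(1000 + 100) = 0.732 V.
With the supply zeroed, R_A and R_B appear in parallel from the tap: R_th = R_A‖R_B = (1000 × 100)/1100 = 90.9 Ω.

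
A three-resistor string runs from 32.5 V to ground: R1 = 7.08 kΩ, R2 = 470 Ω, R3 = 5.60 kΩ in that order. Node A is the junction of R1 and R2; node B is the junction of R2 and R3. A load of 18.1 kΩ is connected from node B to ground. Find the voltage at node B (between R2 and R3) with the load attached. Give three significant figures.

At node B, R3 is in parallel with the load: R3‖R_L = 4277 Ω.
Below node A the resistance is R2 + (R3‖R_L) = 4747 Ω, so V_A = 32.5 × 4747/11830 = 13.04 V.
Then V_B = V_A × (R3‖R_L)/(R2 + R3‖R_L) = 13.04 × 4277/4747 = 11.8 V.

V ≈ 11.8 V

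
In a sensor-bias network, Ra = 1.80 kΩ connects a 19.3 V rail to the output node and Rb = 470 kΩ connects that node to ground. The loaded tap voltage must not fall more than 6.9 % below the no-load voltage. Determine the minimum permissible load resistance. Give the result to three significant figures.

Output resistance R_th = Ra‖Rb = (1.80 × 470)/471.8 = 1.793 kΩ.
The fractional drop is R_th/(R_th + R_L); requiring this ≤ 0.0690 gives R_L ≥ R_th(1/0.0690 − 1) = 1.793 × 13.49 = 24.2 kΩ.

R_L(min) ≈ 24.2 kΩ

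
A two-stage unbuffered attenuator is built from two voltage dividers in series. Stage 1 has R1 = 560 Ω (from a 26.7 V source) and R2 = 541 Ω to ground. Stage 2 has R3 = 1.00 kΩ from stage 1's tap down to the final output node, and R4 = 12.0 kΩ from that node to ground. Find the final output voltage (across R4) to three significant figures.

Stage 2 presents R3+R4 = 13000 Ω as a load on stage 1's tap.
Stage 1's lower leg becomes R2‖(R3+R4) = 519.4 Ω, so V_mid = 26.7 × 519.4/1079 = 12.85 V.
Stage 2 is itself unloaded: V_out = V_mid × R4/(R3+R4) = 12.85 × 12000/13000 = 11.9 V.

V_out ≈ 11.9 V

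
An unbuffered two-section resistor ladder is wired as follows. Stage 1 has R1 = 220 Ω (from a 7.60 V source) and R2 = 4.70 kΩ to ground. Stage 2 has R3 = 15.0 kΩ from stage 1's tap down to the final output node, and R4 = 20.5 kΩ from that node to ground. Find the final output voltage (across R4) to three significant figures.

Stage 2 presents R3+R4 = 35500 Ω as a load on stage 1's tap.
Stage 1's lower leg becomes R2‖(R3+R4) = 4150 Ω, so V_mid = 7.60 × 4150/4370 = 7.217 V.
Stage 2 is itself unloaded: V_out = V_mid × R4/(R3+R4) = 7.217 × 20500/35500 = 4.17 V.

V_out ≈ 4.17 V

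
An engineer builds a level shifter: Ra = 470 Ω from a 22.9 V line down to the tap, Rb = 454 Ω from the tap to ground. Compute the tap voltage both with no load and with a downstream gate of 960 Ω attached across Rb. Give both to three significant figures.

Open-circuit: V = 22.9 × 454/(470 + 454) = 11.3 V.
With the load, Rb becomes Rb‖R_L = 308.2 Ω, so V = 22.9 × 308.2/778.2 = 9.07 V.

Unloaded: 11.3 V; loaded: 9.07 V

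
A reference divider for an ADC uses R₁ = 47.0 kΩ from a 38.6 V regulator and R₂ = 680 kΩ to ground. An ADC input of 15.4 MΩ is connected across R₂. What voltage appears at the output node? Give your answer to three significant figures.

The load sits in parallel with R₂: R₂‖R_L = (680 × 15400) / (680 + 15400) = 651.2 kΩ.
V_out = 38.6 × 651.2 / (47.0 + 651.2) = 38.6 × 651.2/698.2 = 36.0 V.

V_out ≈ 36.0 V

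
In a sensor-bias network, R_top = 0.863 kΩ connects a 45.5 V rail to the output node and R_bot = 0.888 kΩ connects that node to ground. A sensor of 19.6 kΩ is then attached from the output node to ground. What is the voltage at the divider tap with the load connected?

The load sits in parallel with R_bot: R_bot‖R_L = (888 × 19600) / (888 + 19600) = 849.5 Ω.
V_out = 45.5 × 849.5 / (863 + 849.5) = 45.5 × 849.5/1713 = 22.6 V.
(Unloaded it would have been 23.1 V.)

V_out ≈ 22.6 V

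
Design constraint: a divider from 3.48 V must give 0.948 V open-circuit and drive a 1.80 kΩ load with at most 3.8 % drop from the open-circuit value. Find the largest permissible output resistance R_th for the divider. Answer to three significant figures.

Loading drop = R_th/(R_th + R_L) ≤ 0.0380, so R_th ≤ R_L · ε/(1−ε) = 1.80 kΩ × 0.0380/0.9620 = 71.1 Ω.

R_th ≤ 71.1 Ω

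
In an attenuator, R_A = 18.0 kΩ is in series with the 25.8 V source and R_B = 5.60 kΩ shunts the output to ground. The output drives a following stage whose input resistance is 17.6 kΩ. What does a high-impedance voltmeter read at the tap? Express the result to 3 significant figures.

The load sits in parallel with R_B: R_B‖R_L = (5.60 × 17.6) / (5.60 + 17.6) = 4.248 kΩ.
V_out = 25.8 × 4.248 / (18.0 + 4.248) = 25.8 × 4.248/22.25 = 4.93 V.

V_out ≈ 4.93 V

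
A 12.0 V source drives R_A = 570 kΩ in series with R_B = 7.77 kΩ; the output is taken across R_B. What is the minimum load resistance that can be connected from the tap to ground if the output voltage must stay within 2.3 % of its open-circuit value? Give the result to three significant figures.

Output resistance R_th = R_A‖R_B = (570 × 7.77)/577.8 = 7.666 kΩ.
The fractional drop is R_th/(R_th + R_L); requiring this ≤ 0.0230 gives R_L ≥ R_th(1/0.0230 − 1) = 7.666 × 42.48 = 326 kΩ.

R_L(min) ≈ 326 kΩ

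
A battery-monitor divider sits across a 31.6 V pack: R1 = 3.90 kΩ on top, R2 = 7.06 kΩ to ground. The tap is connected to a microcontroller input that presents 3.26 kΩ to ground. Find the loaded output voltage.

The load sits in parallel with R2: R2‖R_L = (7.06 × 3.26) / (7.06 + 3.26) = 2.230 kΩ.
V_out = 31.6 × 2.230 / (3.90 + 2.230) = 31.6 × 2.230/6.130 = 11.5 V.
(Unloaded it would have been 20.4 V.)

V_out ≈ 11.5 V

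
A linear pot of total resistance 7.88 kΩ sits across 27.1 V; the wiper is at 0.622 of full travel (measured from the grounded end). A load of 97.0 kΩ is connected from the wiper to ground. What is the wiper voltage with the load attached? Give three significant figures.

V ≈ 16.5 V

The wiper splits the pot into (1−α)R = 2.979 kΩ above and αR = 4.901 kΩ below.
Lower section ‖ load = 4.666 kΩ.
V_wiper = 27.1 × 4.666/(2.979 + 4.666) = 16.5 V.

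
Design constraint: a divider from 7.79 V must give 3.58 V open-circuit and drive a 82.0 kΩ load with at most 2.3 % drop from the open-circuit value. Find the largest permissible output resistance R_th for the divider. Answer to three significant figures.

Loading drop = R_th/(R_th + R_L) ≤ 0.0230, so R_th ≤ R_L · ε/(1−ε) = 82.0 kΩ × 0.0230/0.9770 = 1.93 kΩ.
(Any R1, R2 with R2/(R1+R2) = 0.460 and R1‖R2 ≤ 1.93 kΩ will meet the spec.)

R_th ≤ 1.93 kΩ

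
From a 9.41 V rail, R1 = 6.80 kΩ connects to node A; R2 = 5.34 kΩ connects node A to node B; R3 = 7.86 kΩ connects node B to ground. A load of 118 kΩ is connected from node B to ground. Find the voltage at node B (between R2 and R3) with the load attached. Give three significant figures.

At node B, R3 is in parallel with the load: R3‖R_L = 7.369 kΩ.
Below node A the resistance is R2 + (R3‖R_L) = 12.71 kΩ, so V_A = 9.41 × 12.71/19.51 = 6.130 V.
Then V_B = V_A × (R3‖R_L)/(R2 + R3‖R_L) = 6.130 × 7.369/12.71 = 3.55 V.

V ≈ 3.55 V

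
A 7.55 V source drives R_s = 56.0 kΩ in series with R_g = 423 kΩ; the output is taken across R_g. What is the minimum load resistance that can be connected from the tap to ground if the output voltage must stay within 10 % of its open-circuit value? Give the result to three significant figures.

R_L(min) ≈ 445 kΩ

Output resistance R_th = R_s‖R_g = (56.0 × 423)/479.0 = 49.45 kΩ.
The fractional drop is R_th/(R_th + R_L); requiring this ≤ 0.100 gives R_L ≥ R_th(1/0.100 − 1) = 49.45 × 9.000 = 445 kΩ.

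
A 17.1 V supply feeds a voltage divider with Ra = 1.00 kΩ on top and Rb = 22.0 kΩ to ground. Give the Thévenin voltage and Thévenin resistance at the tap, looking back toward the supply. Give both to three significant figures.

V_th is the open-circuit tap voltage: 17.1 × 22.0/(1.00 + 22.0) = 16.4 V.
With the supply zeroed, Ra and Rb appear in parallel from the tap: R_th = Ra‖Rb = (1.00 × 22.0)/23.00 = 957 Ω.

V_th = 16.4 V, R_th = 957 Ω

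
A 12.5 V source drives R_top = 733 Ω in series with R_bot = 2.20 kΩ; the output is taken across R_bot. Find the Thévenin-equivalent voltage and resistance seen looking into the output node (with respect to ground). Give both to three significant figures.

V_th is the open-circuit tap voltage: 12.5 × 2200/(733 + 2200) = 9.38 V.
With the supply zeroed, R_top and R_bot appear in parallel from the tap: R_th = R_top‖R_bot = (733 × 2200)/2933 = 550 Ω.

V_th = 9.38 V, R_th = 550 Ω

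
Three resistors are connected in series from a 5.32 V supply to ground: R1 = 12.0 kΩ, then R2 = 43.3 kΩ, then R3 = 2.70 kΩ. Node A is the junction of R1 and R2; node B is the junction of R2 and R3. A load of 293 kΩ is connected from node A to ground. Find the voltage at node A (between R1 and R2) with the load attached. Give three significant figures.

Below node A the series string R2+R3 = 46.00 kΩ sits in parallel with the 293 kΩ load: 39.76 kΩ.
V_A = 5.32 × 39.76/(12.0 + 39.76) = 4.09 V.

V ≈ 4.09 V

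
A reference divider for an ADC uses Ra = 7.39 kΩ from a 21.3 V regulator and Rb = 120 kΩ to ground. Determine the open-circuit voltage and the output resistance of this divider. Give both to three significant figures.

V_th is the open-circuit tap voltage: 21.3 × 120/(7.39 + 120) = 20.1 V.
With the supply zeroed, Ra and Rb appear in parallel from the tap: R_th = Ra‖Rb = (7.39 × 120)/127.4 = 6.96 kΩ.

V_th = 20.1 V, R_th = 6.96 kΩ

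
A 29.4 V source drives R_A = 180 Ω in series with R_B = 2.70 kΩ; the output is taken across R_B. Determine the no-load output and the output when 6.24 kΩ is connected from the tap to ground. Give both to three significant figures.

Open-circuit: V = 29.4 × 2700/(180 + 2700) = 27.6 V.
With the load, R_B becomes R_B‖R_L = 1885 Ω, so V = 29.4 × 1885/2065 = 26.8 V.

Unloaded: 27.6 V; loaded: 26.8 V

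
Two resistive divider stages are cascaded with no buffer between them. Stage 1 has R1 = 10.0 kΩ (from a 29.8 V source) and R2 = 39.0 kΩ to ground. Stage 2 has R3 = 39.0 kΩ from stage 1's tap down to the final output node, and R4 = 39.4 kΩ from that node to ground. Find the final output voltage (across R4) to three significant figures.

Stage 2 presents R3+R4 = 78.40 kΩ as a load on stage 1's tap.
Stage 1's lower leg becomes R2‖(R3+R4) = 26.04 kΩ, so V_mid = 29.8 × 26.04/36.04 = 21.53 V.
Stage 2 is itself unloaded: V_out = V_mid × R4/(R3+R4) = 21.53 × 39.4/78.40 = 10.8 V.

V_out ≈ 10.8 V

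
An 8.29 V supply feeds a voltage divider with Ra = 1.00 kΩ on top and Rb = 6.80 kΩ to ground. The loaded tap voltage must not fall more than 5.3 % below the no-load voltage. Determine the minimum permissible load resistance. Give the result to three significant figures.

R_L(min) ≈ 15.6 kΩ

Output resistance R_th = Ra‖Rb = (1000 × 6800)/7800 = 871.8 Ω.
The fractional drop is R_th/(R_th + R_L); requiring this ≤ 0.0530 gives R_L ≥ R_th(1/0.0530 − 1) = 871.8 × 17.87 = 15.6 kΩ.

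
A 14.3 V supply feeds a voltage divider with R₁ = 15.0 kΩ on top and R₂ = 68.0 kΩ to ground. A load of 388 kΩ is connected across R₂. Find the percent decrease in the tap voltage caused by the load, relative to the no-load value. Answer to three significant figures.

3.07 %

The divider's output (Thévenin) resistance is R₁‖R₂ = 12.29 kΩ.
Fractional drop under load = R_th/(R_th + R_L) = 12.29 / (12.29 + 388) = 0.03070.
So the output falls by 3.07 %.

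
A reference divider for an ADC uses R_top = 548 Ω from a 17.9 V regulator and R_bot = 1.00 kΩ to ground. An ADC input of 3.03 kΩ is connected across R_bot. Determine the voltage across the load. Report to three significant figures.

The load sits in parallel with R_bot: R_bot‖R_L = (1000 × 3030) / (1000 + 3030) = 751.9 Ω.
V_out = 17.9 × 751.9 / (548 + 751.9) = 17.9 × 751.9/1300 = 10.4 V.
(Unloaded it would have been 11.6 V.)

V_out ≈ 10.4 V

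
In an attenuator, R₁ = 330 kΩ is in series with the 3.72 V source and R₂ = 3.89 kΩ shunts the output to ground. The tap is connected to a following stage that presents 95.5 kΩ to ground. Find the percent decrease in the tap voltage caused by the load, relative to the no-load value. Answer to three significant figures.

The divider's output (Thévenin) resistance is R₁‖R₂ = 3.845 kΩ.
Fractional drop under load = R_th/(R_th + R_L) = 3.845 / (3.845 + 95.5) = 0.03870.
So the output falls by 3.87 %.

3.87 %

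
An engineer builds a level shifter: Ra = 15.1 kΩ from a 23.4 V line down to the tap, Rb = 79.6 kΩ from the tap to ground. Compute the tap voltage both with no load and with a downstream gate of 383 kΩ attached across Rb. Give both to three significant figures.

Open-circuit: V = 23.4 × 79.6/(15.1 + 79.6) = 19.7 V.
With the load, Rb becomes Rb‖R_L = 65.90 kΩ, so V = 23.4 × 65.90/81.00 = 19.0 V.

Unloaded: 19.7 V; loaded: 19.0 V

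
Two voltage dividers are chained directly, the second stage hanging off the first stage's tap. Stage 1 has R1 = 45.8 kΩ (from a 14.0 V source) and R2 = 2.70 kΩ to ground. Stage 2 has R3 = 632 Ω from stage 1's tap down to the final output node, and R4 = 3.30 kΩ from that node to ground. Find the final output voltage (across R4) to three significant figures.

Stage 2 presents R3+R4 = 3932 Ω as a load on stage 1's tap.
Stage 1's lower leg becomes R2‖(R3+R4) = 1601 Ω, so V_mid = 14.0 × 1601/47400 = 0.4728 V.
Stage 2 is itself unloaded: V_out = V_mid × R4/(R3+R4) = 0.4728 × 3300/3932 = 0.397 V.

V_out ≈ 0.397 V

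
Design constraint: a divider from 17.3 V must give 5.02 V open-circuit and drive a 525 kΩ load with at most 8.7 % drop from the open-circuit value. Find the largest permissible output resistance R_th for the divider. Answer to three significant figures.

Loading drop = R_th/(R_th + R_L) ≤ 0.0870, so R_th ≤ R_L · ε/(1−ε) = 525 kΩ × 0.0870/0.9130 = 50.0 kΩ.
(Any R1, R2 with R2/(R1+R2) = 0.290 and R1‖R2 ≤ 50.0 kΩ will meet the spec.)

R_th ≤ 50.0 kΩ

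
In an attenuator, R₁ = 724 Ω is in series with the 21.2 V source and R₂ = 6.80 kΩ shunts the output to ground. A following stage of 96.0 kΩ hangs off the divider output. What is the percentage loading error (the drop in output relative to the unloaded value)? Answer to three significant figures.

0.677 %

The divider's output (Thévenin) resistance is R₁‖R₂ = 654.3 Ω.
Fractional drop under load = R_th/(R_th + R_L) = 654.3 / (654.3 + 96000) = 0.006770.
So the output falls by 0.677 %.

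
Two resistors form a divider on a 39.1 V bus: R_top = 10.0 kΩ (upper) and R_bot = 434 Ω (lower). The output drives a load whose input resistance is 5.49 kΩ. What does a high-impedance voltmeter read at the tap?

The load sits in parallel with R_bot: R_bot‖R_L = (434 × 5490) / (434 + 5490) = 402.2 Ω.
V_out = 39.1 × 402.2 / (10000 + 402.2) = 39.1 × 402.2/10400 = 1.51 V.
(Unloaded it would have been 1.63 V.)

V_out ≈ 1.51 V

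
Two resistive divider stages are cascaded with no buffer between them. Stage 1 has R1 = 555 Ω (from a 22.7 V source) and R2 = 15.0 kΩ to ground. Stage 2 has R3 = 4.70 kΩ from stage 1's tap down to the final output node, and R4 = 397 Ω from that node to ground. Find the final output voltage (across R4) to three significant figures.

V_out ≈ 1.54 V

Stage 2 presents R3+R4 = 5097 Ω as a load on stage 1's tap.
Stage 1's lower leg becomes R2‖(R3+R4) = 3804 Ω, so V_mid = 22.7 × 3804/4359 = 19.81 V.
Stage 2 is itself unloaded: V_out = V_mid × R4/(R3+R4) = 19.81 × 397/5097 = 1.54 V.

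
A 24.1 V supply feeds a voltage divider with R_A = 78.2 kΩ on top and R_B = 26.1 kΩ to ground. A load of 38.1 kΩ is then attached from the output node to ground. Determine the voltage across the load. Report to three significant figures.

V_out ≈ 3.98 V

The load sits in parallel with R_B: R_B‖R_L = (26.1 × 38.1) / (26.1 + 38.1) = 15.49 kΩ.
V_out = 24.1 × 15.49 / (78.2 + 15.49) = 24.1 × 15.49/93.69 = 3.98 V.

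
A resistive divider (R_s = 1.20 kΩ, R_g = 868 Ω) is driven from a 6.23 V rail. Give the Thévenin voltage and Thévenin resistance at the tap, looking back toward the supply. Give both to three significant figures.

V_th = 2.61 V, R_th = 504 Ω

V_th is the open-circuit tap voltage: 6.23 × 868/(1200 + 868) = 2.61 V.
With the supply zeroed, R_s and R_g appear in parallel from the tap: R_th = R_s‖R_g = (1200 × 868)/2068 = 504 Ω.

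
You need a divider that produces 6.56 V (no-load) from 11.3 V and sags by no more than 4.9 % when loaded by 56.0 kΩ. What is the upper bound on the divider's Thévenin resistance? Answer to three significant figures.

Loading drop = R_th/(R_th + R_L) ≤ 0.0490, so R_th ≤ R_L · ε/(1−ε) = 56.0 kΩ × 0.0490/0.9510 = 2.89 kΩ.
(Any R1, R2 with R2/(R1+R2) = 0.581 and R1‖R2 ≤ 2.89 kΩ will meet the spec.)

R_th ≤ 2.89 kΩ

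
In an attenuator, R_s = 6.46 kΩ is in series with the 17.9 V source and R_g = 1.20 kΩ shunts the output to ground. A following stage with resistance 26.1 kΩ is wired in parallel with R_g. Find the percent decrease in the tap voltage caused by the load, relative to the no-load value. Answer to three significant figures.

3.73 %

The divider's output (Thévenin) resistance is R_s‖R_g = 1.012 kΩ.
Fractional drop under load = R_th/(R_th + R_L) = 1.012 / (1.012 + 26.1) = 0.03733.
So the output falls by 3.73 %.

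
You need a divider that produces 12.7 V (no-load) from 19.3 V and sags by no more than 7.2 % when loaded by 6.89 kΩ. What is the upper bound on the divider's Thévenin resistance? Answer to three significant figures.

Loading drop = R_th/(R_th + R_L) ≤ 0.0720, so R_th ≤ R_L · ε/(1−ε) = 6.89 kΩ × 0.0720/0.9280 = 535 Ω.
(Any R1, R2 with R2/(R1+R2) = 0.658 and R1‖R2 ≤ 535 Ω will meet the spec.)

R_th ≤ 535 Ω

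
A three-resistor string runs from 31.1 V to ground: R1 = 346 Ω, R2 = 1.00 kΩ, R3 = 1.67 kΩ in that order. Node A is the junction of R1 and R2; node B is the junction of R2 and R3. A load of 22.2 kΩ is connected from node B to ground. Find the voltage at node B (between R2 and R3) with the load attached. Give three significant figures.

V ≈ 16.7 V

At node B, R3 is in parallel with the load: R3‖R_L = 1553 Ω.
Below node A the resistance is R2 + (R3‖R_L) = 2553 Ω, so V_A = 31.1 × 2553/2899 = 27.39 V.
Then V_B = V_A × (R3‖R_L)/(R2 + R3‖R_L) = 27.39 × 1553/2553 = 16.7 V.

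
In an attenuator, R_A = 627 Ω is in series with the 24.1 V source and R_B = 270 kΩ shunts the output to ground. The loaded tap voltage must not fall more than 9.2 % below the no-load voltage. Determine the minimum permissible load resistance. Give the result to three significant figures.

Output resistance R_th = R_A‖R_B = (627 × 270000)/270600 = 625.5 Ω.
The fractional drop is R_th/(R_th + R_L); requiring this ≤ 0.0920 gives R_L ≥ R_th(1/0.0920 − 1) = 625.5 × 9.870 = 6.17 kΩ.

R_L(min) ≈ 6.17 kΩ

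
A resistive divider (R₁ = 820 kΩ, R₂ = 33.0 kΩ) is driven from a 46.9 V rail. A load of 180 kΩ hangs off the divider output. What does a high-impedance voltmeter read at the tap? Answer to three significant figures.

The load sits in parallel with R₂: R₂‖R_L = (33.0 × 180) / (33.0 + 180) = 27.89 kΩ.
V_out = 46.9 × 27.89 / (820 + 27.89) = 46.9 × 27.89/847.9 = 1.54 V.
(Unloaded it would have been 1.81 V.)

V_out ≈ 1.54 V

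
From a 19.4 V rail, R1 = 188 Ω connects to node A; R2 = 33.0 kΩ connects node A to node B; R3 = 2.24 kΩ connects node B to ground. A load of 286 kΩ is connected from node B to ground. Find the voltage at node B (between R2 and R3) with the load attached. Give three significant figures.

At node B, R3 is in parallel with the load: R3‖R_L = 2223 Ω.
Below node A the resistance is R2 + (R3‖R_L) = 35220 Ω, so V_A = 19.4 × 35220/35410 = 19.30 V.
Then V_B = V_A × (R3‖R_L)/(R2 + R3‖R_L) = 19.30 × 2223/35220 = 1.22 V.

V ≈ 1.22 V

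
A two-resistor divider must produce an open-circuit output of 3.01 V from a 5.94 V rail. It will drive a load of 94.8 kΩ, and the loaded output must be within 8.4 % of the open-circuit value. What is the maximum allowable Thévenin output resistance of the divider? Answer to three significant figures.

Loading drop = R_th/(R_th + R_L) ≤ 0.0840, so R_th ≤ R_L · ε/(1−ε) = 94.8 kΩ × 0.0840/0.9160 = 8.69 kΩ.
(Any R1, R2 with R2/(R1+R2) = 0.507 and R1‖R2 ≤ 8.69 kΩ will meet the spec.)

R_th ≤ 8.69 kΩ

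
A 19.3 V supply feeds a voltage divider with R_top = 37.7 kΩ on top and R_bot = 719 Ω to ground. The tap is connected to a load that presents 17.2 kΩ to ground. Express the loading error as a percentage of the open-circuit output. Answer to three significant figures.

3.94 %

The divider's output (Thévenin) resistance is R_top‖R_bot = 705.5 Ω.
Fractional drop under load = R_th/(R_th + R_L) = 705.5 / (705.5 + 17200) = 0.03940.
So the output falls by 3.94 %.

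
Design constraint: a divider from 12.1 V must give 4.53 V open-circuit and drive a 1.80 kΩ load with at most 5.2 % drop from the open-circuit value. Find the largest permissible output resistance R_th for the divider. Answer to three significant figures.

Loading drop = R_th/(R_th + R_L) ≤ 0.0520, so R_th ≤ R_L · ε/(1−ε) = 1.80 kΩ × 0.0520/0.9480 = 98.7 Ω.
(Any R1, R2 with R2/(R1+R2) = 0.374 and R1‖R2 ≤ 98.7 Ω will meet the spec.)

R_th ≤ 98.7 Ω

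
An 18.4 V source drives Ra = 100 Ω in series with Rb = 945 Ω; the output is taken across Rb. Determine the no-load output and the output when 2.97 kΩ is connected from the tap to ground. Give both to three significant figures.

Open-circuit: V = 18.4 × 945/(100 + 945) = 16.6 V.
With the load, Rb becomes Rb‖R_L = 716.9 Ω, so V = 18.4 × 716.9/816.9 = 16.1 V.

Unloaded: 16.6 V; loaded: 16.1 V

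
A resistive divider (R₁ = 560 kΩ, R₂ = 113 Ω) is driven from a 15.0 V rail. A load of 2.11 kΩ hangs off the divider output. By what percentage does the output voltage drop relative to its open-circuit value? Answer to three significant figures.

The divider's output (Thévenin) resistance is R₁‖R₂ = 113.0 Ω.
Fractional drop under load = R_th/(R_th + R_L) = 113.0 / (113.0 + 2110) = 0.05082.
So the output falls by 5.08 %.

5.08 %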